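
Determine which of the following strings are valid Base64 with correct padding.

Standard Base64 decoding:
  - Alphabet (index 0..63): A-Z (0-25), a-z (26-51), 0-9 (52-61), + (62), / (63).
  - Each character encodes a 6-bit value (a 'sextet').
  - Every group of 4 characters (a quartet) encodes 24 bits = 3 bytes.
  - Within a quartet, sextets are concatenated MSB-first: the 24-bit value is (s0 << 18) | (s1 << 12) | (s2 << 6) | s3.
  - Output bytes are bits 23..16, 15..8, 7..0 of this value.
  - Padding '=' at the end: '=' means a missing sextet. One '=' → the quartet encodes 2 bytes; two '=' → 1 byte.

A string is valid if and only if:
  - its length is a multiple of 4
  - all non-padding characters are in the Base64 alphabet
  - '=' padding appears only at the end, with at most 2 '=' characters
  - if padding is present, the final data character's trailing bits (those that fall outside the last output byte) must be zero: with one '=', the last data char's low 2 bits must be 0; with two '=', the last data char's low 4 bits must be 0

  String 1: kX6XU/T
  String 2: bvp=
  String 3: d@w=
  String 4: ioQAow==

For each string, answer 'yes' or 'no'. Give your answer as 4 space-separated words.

Answer: no no no yes

Derivation:
String 1: 'kX6XU/T' → invalid (len=7 not mult of 4)
String 2: 'bvp=' → invalid (bad trailing bits)
String 3: 'd@w=' → invalid (bad char(s): ['@'])
String 4: 'ioQAow==' → valid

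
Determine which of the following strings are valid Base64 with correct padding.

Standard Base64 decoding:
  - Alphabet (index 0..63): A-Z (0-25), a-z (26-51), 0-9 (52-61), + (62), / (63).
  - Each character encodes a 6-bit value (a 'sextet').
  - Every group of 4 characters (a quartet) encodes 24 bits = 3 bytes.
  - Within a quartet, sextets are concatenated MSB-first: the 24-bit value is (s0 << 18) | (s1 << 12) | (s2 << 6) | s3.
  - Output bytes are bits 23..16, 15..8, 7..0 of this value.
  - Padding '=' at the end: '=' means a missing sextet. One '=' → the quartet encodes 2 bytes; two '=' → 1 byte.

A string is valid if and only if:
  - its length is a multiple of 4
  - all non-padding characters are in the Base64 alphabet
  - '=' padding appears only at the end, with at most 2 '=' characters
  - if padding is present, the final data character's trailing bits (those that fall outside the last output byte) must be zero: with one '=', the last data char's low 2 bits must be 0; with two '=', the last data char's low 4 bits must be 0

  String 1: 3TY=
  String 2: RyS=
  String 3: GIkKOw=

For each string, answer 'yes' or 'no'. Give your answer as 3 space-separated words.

Answer: yes no no

Derivation:
String 1: '3TY=' → valid
String 2: 'RyS=' → invalid (bad trailing bits)
String 3: 'GIkKOw=' → invalid (len=7 not mult of 4)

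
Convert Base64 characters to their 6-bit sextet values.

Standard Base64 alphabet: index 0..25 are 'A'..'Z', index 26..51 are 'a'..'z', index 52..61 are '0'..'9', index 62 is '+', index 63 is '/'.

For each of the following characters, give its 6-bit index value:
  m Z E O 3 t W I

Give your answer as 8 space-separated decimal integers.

'm': a..z range, 26 + ord('m') − ord('a') = 38
'Z': A..Z range, ord('Z') − ord('A') = 25
'E': A..Z range, ord('E') − ord('A') = 4
'O': A..Z range, ord('O') − ord('A') = 14
'3': 0..9 range, 52 + ord('3') − ord('0') = 55
't': a..z range, 26 + ord('t') − ord('a') = 45
'W': A..Z range, ord('W') − ord('A') = 22
'I': A..Z range, ord('I') − ord('A') = 8

Answer: 38 25 4 14 55 45 22 8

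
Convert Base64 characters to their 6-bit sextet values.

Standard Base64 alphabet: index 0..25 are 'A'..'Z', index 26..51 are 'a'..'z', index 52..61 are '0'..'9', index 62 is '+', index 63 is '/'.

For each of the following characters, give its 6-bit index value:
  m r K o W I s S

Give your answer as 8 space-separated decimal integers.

'm': a..z range, 26 + ord('m') − ord('a') = 38
'r': a..z range, 26 + ord('r') − ord('a') = 43
'K': A..Z range, ord('K') − ord('A') = 10
'o': a..z range, 26 + ord('o') − ord('a') = 40
'W': A..Z range, ord('W') − ord('A') = 22
'I': A..Z range, ord('I') − ord('A') = 8
's': a..z range, 26 + ord('s') − ord('a') = 44
'S': A..Z range, ord('S') − ord('A') = 18

Answer: 38 43 10 40 22 8 44 18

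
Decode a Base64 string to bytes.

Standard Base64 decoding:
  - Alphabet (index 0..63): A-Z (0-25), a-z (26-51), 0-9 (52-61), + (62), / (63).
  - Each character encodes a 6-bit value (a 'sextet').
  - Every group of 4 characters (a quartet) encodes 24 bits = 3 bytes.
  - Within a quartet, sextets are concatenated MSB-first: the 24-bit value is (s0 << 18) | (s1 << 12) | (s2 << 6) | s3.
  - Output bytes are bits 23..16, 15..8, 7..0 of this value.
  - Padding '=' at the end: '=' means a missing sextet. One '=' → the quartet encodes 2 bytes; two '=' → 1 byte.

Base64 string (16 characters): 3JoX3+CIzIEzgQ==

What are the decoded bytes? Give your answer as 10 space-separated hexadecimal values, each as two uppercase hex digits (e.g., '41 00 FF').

After char 0 ('3'=55): chars_in_quartet=1 acc=0x37 bytes_emitted=0
After char 1 ('J'=9): chars_in_quartet=2 acc=0xDC9 bytes_emitted=0
After char 2 ('o'=40): chars_in_quartet=3 acc=0x37268 bytes_emitted=0
After char 3 ('X'=23): chars_in_quartet=4 acc=0xDC9A17 -> emit DC 9A 17, reset; bytes_emitted=3
After char 4 ('3'=55): chars_in_quartet=1 acc=0x37 bytes_emitted=3
After char 5 ('+'=62): chars_in_quartet=2 acc=0xDFE bytes_emitted=3
After char 6 ('C'=2): chars_in_quartet=3 acc=0x37F82 bytes_emitted=3
After char 7 ('I'=8): chars_in_quartet=4 acc=0xDFE088 -> emit DF E0 88, reset; bytes_emitted=6
After char 8 ('z'=51): chars_in_quartet=1 acc=0x33 bytes_emitted=6
After char 9 ('I'=8): chars_in_quartet=2 acc=0xCC8 bytes_emitted=6
After char 10 ('E'=4): chars_in_quartet=3 acc=0x33204 bytes_emitted=6
After char 11 ('z'=51): chars_in_quartet=4 acc=0xCC8133 -> emit CC 81 33, reset; bytes_emitted=9
After char 12 ('g'=32): chars_in_quartet=1 acc=0x20 bytes_emitted=9
After char 13 ('Q'=16): chars_in_quartet=2 acc=0x810 bytes_emitted=9
Padding '==': partial quartet acc=0x810 -> emit 81; bytes_emitted=10

Answer: DC 9A 17 DF E0 88 CC 81 33 81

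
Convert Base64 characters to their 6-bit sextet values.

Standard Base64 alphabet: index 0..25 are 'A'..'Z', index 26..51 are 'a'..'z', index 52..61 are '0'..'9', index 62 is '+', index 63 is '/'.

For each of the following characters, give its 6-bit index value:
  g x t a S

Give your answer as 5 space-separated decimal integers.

'g': a..z range, 26 + ord('g') − ord('a') = 32
'x': a..z range, 26 + ord('x') − ord('a') = 49
't': a..z range, 26 + ord('t') − ord('a') = 45
'a': a..z range, 26 + ord('a') − ord('a') = 26
'S': A..Z range, ord('S') − ord('A') = 18

Answer: 32 49 45 26 18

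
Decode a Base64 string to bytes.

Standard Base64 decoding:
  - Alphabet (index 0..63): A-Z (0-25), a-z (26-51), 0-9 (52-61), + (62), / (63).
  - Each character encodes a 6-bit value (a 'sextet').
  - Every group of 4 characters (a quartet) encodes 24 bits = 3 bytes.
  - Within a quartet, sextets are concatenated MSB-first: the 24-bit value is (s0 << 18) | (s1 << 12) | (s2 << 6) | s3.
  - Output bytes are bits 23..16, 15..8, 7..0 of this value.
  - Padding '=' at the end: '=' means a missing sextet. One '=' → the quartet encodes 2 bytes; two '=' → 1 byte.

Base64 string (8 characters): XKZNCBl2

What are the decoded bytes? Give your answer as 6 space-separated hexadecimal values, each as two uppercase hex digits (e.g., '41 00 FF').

After char 0 ('X'=23): chars_in_quartet=1 acc=0x17 bytes_emitted=0
After char 1 ('K'=10): chars_in_quartet=2 acc=0x5CA bytes_emitted=0
After char 2 ('Z'=25): chars_in_quartet=3 acc=0x17299 bytes_emitted=0
After char 3 ('N'=13): chars_in_quartet=4 acc=0x5CA64D -> emit 5C A6 4D, reset; bytes_emitted=3
After char 4 ('C'=2): chars_in_quartet=1 acc=0x2 bytes_emitted=3
After char 5 ('B'=1): chars_in_quartet=2 acc=0x81 bytes_emitted=3
After char 6 ('l'=37): chars_in_quartet=3 acc=0x2065 bytes_emitted=3
After char 7 ('2'=54): chars_in_quartet=4 acc=0x81976 -> emit 08 19 76, reset; bytes_emitted=6

Answer: 5C A6 4D 08 19 76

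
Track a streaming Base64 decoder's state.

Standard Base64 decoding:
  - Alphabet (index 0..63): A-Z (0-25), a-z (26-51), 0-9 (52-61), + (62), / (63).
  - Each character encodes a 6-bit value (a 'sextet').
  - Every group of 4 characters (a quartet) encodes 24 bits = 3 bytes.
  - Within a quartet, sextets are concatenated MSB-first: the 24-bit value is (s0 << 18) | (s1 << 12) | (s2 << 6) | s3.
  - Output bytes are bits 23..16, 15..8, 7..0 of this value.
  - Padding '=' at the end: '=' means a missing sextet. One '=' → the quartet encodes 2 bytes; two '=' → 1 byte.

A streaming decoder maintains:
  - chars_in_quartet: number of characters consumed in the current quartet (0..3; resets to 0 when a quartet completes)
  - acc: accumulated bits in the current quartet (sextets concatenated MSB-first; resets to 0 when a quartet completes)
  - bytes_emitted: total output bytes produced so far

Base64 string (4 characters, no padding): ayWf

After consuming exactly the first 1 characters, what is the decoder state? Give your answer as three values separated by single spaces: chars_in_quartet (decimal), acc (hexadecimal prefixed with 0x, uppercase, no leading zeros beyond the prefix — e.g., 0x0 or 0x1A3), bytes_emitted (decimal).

Answer: 1 0x1A 0

Derivation:
After char 0 ('a'=26): chars_in_quartet=1 acc=0x1A bytes_emitted=0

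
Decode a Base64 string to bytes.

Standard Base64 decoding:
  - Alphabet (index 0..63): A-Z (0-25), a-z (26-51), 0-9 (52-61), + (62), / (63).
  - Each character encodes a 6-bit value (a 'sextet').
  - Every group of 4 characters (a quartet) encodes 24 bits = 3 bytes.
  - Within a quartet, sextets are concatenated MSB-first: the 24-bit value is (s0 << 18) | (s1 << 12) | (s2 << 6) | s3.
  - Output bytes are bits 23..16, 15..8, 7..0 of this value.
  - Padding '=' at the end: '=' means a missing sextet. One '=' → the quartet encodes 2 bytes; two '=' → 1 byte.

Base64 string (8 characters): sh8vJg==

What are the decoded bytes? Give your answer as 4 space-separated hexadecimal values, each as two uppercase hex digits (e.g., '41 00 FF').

Answer: B2 1F 2F 26

Derivation:
After char 0 ('s'=44): chars_in_quartet=1 acc=0x2C bytes_emitted=0
After char 1 ('h'=33): chars_in_quartet=2 acc=0xB21 bytes_emitted=0
After char 2 ('8'=60): chars_in_quartet=3 acc=0x2C87C bytes_emitted=0
After char 3 ('v'=47): chars_in_quartet=4 acc=0xB21F2F -> emit B2 1F 2F, reset; bytes_emitted=3
After char 4 ('J'=9): chars_in_quartet=1 acc=0x9 bytes_emitted=3
After char 5 ('g'=32): chars_in_quartet=2 acc=0x260 bytes_emitted=3
Padding '==': partial quartet acc=0x260 -> emit 26; bytes_emitted=4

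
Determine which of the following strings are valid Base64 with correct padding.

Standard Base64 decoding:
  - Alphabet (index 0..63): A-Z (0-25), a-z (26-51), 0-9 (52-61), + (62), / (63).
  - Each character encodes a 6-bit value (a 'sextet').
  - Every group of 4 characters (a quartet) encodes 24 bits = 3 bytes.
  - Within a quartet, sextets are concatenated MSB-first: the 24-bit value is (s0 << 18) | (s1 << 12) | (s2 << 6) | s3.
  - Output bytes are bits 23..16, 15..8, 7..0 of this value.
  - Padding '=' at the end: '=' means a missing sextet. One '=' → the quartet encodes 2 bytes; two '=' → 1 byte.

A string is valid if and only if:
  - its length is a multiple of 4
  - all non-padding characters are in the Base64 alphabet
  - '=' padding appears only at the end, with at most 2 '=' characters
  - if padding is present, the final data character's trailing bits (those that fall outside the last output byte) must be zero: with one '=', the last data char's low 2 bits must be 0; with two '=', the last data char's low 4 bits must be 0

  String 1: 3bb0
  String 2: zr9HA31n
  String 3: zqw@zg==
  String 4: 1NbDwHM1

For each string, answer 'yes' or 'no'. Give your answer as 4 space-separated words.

Answer: yes yes no yes

Derivation:
String 1: '3bb0' → valid
String 2: 'zr9HA31n' → valid
String 3: 'zqw@zg==' → invalid (bad char(s): ['@'])
String 4: '1NbDwHM1' → valid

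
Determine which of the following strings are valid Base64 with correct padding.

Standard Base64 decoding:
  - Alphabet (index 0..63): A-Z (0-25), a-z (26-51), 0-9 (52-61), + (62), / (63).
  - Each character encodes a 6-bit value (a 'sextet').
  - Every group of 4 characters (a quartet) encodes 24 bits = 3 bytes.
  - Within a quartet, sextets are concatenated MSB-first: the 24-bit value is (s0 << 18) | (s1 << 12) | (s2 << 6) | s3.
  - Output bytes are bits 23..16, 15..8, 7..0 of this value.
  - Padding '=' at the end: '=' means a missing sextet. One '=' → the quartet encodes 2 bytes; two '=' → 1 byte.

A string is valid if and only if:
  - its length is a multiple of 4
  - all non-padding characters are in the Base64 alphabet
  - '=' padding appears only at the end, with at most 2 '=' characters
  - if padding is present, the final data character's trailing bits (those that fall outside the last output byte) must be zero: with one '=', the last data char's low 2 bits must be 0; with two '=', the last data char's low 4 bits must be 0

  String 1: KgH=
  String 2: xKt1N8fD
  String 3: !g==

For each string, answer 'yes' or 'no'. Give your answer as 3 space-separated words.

String 1: 'KgH=' → invalid (bad trailing bits)
String 2: 'xKt1N8fD' → valid
String 3: '!g==' → invalid (bad char(s): ['!'])

Answer: no yes no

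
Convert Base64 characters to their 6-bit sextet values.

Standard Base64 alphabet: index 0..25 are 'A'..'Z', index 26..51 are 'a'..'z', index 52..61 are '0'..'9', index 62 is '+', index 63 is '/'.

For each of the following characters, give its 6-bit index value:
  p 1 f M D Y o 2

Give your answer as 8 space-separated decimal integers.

'p': a..z range, 26 + ord('p') − ord('a') = 41
'1': 0..9 range, 52 + ord('1') − ord('0') = 53
'f': a..z range, 26 + ord('f') − ord('a') = 31
'M': A..Z range, ord('M') − ord('A') = 12
'D': A..Z range, ord('D') − ord('A') = 3
'Y': A..Z range, ord('Y') − ord('A') = 24
'o': a..z range, 26 + ord('o') − ord('a') = 40
'2': 0..9 range, 52 + ord('2') − ord('0') = 54

Answer: 41 53 31 12 3 24 40 54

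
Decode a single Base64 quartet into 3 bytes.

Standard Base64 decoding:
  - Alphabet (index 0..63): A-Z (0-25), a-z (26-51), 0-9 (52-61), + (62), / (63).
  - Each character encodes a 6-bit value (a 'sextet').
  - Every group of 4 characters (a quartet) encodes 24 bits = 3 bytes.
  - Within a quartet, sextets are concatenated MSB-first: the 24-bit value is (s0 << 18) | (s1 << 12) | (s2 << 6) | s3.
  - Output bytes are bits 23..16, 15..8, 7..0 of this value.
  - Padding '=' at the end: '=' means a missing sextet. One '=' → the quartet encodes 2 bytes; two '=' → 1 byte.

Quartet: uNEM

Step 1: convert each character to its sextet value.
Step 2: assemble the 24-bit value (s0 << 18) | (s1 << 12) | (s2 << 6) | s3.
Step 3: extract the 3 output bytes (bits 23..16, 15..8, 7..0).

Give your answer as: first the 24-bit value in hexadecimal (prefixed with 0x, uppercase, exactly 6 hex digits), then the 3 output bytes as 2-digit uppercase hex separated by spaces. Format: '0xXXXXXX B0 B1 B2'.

Sextets: u=46, N=13, E=4, M=12
24-bit: (46<<18) | (13<<12) | (4<<6) | 12
      = 0xB80000 | 0x00D000 | 0x000100 | 0x00000C
      = 0xB8D10C
Bytes: (v>>16)&0xFF=B8, (v>>8)&0xFF=D1, v&0xFF=0C

Answer: 0xB8D10C B8 D1 0C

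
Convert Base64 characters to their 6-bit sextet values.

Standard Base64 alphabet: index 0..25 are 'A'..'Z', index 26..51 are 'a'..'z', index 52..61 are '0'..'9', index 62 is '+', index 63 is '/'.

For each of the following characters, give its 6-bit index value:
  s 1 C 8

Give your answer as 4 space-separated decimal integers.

's': a..z range, 26 + ord('s') − ord('a') = 44
'1': 0..9 range, 52 + ord('1') − ord('0') = 53
'C': A..Z range, ord('C') − ord('A') = 2
'8': 0..9 range, 52 + ord('8') − ord('0') = 60

Answer: 44 53 2 60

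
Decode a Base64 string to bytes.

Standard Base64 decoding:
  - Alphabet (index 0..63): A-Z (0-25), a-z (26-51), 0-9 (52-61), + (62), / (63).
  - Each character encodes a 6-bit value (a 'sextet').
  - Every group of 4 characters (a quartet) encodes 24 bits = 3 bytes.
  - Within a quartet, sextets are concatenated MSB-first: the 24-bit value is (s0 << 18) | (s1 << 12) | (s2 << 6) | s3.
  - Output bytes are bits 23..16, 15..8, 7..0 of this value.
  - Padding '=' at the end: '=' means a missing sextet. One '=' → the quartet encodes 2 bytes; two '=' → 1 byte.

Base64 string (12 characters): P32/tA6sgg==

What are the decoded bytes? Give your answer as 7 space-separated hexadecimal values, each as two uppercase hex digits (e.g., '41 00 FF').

Answer: 3F 7D BF B4 0E AC 82

Derivation:
After char 0 ('P'=15): chars_in_quartet=1 acc=0xF bytes_emitted=0
After char 1 ('3'=55): chars_in_quartet=2 acc=0x3F7 bytes_emitted=0
After char 2 ('2'=54): chars_in_quartet=3 acc=0xFDF6 bytes_emitted=0
After char 3 ('/'=63): chars_in_quartet=4 acc=0x3F7DBF -> emit 3F 7D BF, reset; bytes_emitted=3
After char 4 ('t'=45): chars_in_quartet=1 acc=0x2D bytes_emitted=3
After char 5 ('A'=0): chars_in_quartet=2 acc=0xB40 bytes_emitted=3
After char 6 ('6'=58): chars_in_quartet=3 acc=0x2D03A bytes_emitted=3
After char 7 ('s'=44): chars_in_quartet=4 acc=0xB40EAC -> emit B4 0E AC, reset; bytes_emitted=6
After char 8 ('g'=32): chars_in_quartet=1 acc=0x20 bytes_emitted=6
After char 9 ('g'=32): chars_in_quartet=2 acc=0x820 bytes_emitted=6
Padding '==': partial quartet acc=0x820 -> emit 82; bytes_emitted=7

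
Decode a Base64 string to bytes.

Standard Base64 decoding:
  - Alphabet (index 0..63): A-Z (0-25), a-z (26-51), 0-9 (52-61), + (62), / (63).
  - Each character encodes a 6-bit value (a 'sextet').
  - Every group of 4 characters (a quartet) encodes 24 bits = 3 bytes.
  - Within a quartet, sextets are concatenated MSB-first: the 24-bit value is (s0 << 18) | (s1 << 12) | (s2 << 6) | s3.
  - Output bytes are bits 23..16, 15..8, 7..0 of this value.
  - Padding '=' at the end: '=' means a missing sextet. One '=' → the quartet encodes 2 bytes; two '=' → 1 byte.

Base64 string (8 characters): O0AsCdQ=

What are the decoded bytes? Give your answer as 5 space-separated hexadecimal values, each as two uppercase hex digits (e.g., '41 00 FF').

After char 0 ('O'=14): chars_in_quartet=1 acc=0xE bytes_emitted=0
After char 1 ('0'=52): chars_in_quartet=2 acc=0x3B4 bytes_emitted=0
After char 2 ('A'=0): chars_in_quartet=3 acc=0xED00 bytes_emitted=0
After char 3 ('s'=44): chars_in_quartet=4 acc=0x3B402C -> emit 3B 40 2C, reset; bytes_emitted=3
After char 4 ('C'=2): chars_in_quartet=1 acc=0x2 bytes_emitted=3
After char 5 ('d'=29): chars_in_quartet=2 acc=0x9D bytes_emitted=3
After char 6 ('Q'=16): chars_in_quartet=3 acc=0x2750 bytes_emitted=3
Padding '=': partial quartet acc=0x2750 -> emit 09 D4; bytes_emitted=5

Answer: 3B 40 2C 09 D4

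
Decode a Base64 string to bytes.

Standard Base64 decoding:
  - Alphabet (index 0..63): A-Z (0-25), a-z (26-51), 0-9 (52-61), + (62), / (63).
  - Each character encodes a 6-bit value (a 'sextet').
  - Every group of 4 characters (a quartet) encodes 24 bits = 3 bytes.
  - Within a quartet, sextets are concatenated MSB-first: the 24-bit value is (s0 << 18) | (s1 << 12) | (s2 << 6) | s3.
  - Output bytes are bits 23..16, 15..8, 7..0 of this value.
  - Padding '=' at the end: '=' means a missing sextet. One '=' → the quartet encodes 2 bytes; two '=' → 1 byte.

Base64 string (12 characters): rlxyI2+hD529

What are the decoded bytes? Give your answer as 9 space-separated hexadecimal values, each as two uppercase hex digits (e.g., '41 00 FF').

After char 0 ('r'=43): chars_in_quartet=1 acc=0x2B bytes_emitted=0
After char 1 ('l'=37): chars_in_quartet=2 acc=0xAE5 bytes_emitted=0
After char 2 ('x'=49): chars_in_quartet=3 acc=0x2B971 bytes_emitted=0
After char 3 ('y'=50): chars_in_quartet=4 acc=0xAE5C72 -> emit AE 5C 72, reset; bytes_emitted=3
After char 4 ('I'=8): chars_in_quartet=1 acc=0x8 bytes_emitted=3
After char 5 ('2'=54): chars_in_quartet=2 acc=0x236 bytes_emitted=3
After char 6 ('+'=62): chars_in_quartet=3 acc=0x8DBE bytes_emitted=3
After char 7 ('h'=33): chars_in_quartet=4 acc=0x236FA1 -> emit 23 6F A1, reset; bytes_emitted=6
After char 8 ('D'=3): chars_in_quartet=1 acc=0x3 bytes_emitted=6
After char 9 ('5'=57): chars_in_quartet=2 acc=0xF9 bytes_emitted=6
After char 10 ('2'=54): chars_in_quartet=3 acc=0x3E76 bytes_emitted=6
After char 11 ('9'=61): chars_in_quartet=4 acc=0xF9DBD -> emit 0F 9D BD, reset; bytes_emitted=9

Answer: AE 5C 72 23 6F A1 0F 9D BD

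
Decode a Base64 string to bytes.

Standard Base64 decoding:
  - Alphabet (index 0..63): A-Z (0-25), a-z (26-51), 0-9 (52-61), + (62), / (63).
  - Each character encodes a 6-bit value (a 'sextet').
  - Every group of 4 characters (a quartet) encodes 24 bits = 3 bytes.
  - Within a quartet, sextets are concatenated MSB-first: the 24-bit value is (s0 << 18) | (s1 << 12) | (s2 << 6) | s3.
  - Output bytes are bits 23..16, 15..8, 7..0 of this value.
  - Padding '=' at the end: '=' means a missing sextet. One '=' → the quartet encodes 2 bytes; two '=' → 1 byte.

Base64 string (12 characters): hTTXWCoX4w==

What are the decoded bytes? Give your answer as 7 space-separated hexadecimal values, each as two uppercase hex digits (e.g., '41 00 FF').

After char 0 ('h'=33): chars_in_quartet=1 acc=0x21 bytes_emitted=0
After char 1 ('T'=19): chars_in_quartet=2 acc=0x853 bytes_emitted=0
After char 2 ('T'=19): chars_in_quartet=3 acc=0x214D3 bytes_emitted=0
After char 3 ('X'=23): chars_in_quartet=4 acc=0x8534D7 -> emit 85 34 D7, reset; bytes_emitted=3
After char 4 ('W'=22): chars_in_quartet=1 acc=0x16 bytes_emitted=3
After char 5 ('C'=2): chars_in_quartet=2 acc=0x582 bytes_emitted=3
After char 6 ('o'=40): chars_in_quartet=3 acc=0x160A8 bytes_emitted=3
After char 7 ('X'=23): chars_in_quartet=4 acc=0x582A17 -> emit 58 2A 17, reset; bytes_emitted=6
After char 8 ('4'=56): chars_in_quartet=1 acc=0x38 bytes_emitted=6
After char 9 ('w'=48): chars_in_quartet=2 acc=0xE30 bytes_emitted=6
Padding '==': partial quartet acc=0xE30 -> emit E3; bytes_emitted=7

Answer: 85 34 D7 58 2A 17 E3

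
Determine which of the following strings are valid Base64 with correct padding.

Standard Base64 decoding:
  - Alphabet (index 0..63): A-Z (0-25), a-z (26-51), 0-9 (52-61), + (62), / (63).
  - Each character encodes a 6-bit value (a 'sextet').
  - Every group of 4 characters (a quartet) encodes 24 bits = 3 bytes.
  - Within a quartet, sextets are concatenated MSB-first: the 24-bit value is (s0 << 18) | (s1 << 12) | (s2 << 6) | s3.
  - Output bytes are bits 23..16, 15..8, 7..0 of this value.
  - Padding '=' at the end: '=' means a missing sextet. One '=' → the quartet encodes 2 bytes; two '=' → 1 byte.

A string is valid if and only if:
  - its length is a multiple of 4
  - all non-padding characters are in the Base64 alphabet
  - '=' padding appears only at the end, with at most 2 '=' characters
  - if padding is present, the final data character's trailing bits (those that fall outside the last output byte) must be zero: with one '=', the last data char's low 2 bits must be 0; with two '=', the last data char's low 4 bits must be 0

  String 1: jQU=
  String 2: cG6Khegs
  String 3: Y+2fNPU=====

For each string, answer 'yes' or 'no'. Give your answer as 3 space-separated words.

String 1: 'jQU=' → valid
String 2: 'cG6Khegs' → valid
String 3: 'Y+2fNPU=====' → invalid (5 pad chars (max 2))

Answer: yes yes no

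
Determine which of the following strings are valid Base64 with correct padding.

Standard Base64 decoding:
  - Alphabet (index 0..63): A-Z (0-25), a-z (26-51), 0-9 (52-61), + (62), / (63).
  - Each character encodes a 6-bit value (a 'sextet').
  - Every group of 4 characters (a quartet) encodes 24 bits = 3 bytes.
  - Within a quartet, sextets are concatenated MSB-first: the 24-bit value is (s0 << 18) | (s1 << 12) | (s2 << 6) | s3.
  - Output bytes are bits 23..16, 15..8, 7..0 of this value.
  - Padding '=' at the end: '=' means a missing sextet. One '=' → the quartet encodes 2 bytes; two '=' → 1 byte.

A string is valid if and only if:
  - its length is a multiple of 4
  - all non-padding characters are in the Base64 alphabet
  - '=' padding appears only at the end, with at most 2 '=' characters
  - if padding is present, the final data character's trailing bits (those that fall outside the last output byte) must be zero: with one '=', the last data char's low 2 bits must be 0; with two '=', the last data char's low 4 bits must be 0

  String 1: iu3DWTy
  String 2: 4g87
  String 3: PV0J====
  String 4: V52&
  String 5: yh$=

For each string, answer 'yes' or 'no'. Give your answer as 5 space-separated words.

String 1: 'iu3DWTy' → invalid (len=7 not mult of 4)
String 2: '4g87' → valid
String 3: 'PV0J====' → invalid (4 pad chars (max 2))
String 4: 'V52&' → invalid (bad char(s): ['&'])
String 5: 'yh$=' → invalid (bad char(s): ['$'])

Answer: no yes no no no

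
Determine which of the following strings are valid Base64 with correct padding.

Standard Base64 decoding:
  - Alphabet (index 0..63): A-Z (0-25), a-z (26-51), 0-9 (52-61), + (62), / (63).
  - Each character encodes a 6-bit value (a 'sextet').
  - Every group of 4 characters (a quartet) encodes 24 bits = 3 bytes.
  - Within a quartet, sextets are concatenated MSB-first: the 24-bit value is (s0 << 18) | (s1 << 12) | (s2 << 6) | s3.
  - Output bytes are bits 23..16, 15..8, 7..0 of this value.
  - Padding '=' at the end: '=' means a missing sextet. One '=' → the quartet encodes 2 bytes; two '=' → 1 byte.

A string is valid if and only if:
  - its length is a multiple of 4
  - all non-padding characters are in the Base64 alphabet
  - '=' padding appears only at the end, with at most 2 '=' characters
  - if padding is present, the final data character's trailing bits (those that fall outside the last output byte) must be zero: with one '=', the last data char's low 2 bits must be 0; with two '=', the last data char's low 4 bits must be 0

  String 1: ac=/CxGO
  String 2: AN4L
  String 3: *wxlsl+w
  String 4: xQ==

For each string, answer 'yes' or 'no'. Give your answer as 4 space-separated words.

String 1: 'ac=/CxGO' → invalid (bad char(s): ['=']; '=' in middle)
String 2: 'AN4L' → valid
String 3: '*wxlsl+w' → invalid (bad char(s): ['*'])
String 4: 'xQ==' → valid

Answer: no yes no yes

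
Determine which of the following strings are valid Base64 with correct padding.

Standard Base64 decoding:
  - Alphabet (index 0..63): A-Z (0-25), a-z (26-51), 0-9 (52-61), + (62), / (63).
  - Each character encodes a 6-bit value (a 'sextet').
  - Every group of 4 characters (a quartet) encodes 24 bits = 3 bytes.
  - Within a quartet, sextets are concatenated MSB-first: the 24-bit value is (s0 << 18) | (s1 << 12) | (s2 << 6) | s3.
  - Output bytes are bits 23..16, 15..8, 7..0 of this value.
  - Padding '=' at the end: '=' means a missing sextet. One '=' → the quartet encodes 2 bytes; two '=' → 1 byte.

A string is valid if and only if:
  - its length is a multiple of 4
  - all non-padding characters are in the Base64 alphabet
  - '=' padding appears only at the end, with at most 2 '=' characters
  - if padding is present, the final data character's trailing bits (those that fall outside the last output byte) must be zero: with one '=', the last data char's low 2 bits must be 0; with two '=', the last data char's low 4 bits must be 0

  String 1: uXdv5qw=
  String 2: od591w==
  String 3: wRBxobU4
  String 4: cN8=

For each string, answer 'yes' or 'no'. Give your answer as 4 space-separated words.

Answer: yes yes yes yes

Derivation:
String 1: 'uXdv5qw=' → valid
String 2: 'od591w==' → valid
String 3: 'wRBxobU4' → valid
String 4: 'cN8=' → valid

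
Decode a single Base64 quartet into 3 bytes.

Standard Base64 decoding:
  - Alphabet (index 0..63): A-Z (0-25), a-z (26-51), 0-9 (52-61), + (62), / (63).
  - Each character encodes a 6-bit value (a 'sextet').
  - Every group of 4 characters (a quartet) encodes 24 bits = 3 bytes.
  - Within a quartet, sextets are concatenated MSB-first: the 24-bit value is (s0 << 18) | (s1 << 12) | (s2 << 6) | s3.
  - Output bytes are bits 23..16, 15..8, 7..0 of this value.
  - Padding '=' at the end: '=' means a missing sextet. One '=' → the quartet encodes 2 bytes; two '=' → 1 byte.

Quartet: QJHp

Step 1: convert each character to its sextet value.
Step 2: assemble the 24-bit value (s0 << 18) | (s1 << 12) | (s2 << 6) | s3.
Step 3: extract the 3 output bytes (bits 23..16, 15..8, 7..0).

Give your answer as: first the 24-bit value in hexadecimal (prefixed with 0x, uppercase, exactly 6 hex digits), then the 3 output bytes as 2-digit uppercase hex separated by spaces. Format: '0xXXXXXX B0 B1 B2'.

Answer: 0x4091E9 40 91 E9

Derivation:
Sextets: Q=16, J=9, H=7, p=41
24-bit: (16<<18) | (9<<12) | (7<<6) | 41
      = 0x400000 | 0x009000 | 0x0001C0 | 0x000029
      = 0x4091E9
Bytes: (v>>16)&0xFF=40, (v>>8)&0xFF=91, v&0xFF=E9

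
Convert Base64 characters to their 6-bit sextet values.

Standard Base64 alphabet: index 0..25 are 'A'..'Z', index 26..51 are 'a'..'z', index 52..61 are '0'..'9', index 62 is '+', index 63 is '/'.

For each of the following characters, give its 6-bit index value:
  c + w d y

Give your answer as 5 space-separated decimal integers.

'c': a..z range, 26 + ord('c') − ord('a') = 28
'+': index 62
'w': a..z range, 26 + ord('w') − ord('a') = 48
'd': a..z range, 26 + ord('d') − ord('a') = 29
'y': a..z range, 26 + ord('y') − ord('a') = 50

Answer: 28 62 48 29 50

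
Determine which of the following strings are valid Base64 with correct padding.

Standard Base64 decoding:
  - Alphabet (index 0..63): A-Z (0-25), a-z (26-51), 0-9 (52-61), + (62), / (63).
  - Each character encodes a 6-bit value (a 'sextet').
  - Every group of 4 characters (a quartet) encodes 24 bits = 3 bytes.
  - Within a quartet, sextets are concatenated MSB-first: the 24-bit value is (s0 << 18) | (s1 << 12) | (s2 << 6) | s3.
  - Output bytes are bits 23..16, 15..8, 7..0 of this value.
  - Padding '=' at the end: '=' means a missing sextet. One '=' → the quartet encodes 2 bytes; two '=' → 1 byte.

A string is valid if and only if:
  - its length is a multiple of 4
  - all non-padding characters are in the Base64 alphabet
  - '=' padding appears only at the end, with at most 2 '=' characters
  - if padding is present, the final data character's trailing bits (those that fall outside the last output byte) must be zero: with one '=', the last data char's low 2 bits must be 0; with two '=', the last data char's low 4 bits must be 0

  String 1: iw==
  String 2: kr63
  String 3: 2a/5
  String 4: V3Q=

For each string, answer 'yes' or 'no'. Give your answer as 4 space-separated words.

Answer: yes yes yes yes

Derivation:
String 1: 'iw==' → valid
String 2: 'kr63' → valid
String 3: '2a/5' → valid
String 4: 'V3Q=' → valid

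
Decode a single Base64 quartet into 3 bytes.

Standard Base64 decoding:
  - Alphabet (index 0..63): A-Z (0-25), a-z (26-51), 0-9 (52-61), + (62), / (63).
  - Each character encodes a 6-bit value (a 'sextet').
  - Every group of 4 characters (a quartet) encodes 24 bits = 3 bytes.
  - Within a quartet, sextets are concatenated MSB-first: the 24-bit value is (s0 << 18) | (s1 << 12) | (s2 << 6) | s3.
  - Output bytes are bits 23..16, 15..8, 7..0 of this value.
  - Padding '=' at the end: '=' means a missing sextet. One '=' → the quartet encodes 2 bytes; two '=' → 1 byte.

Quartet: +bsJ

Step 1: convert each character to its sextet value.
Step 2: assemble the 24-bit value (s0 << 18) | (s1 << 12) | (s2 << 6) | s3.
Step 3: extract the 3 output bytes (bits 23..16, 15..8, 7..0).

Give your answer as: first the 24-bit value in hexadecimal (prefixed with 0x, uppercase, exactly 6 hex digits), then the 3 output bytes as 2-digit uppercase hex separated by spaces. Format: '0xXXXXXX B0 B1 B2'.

Answer: 0xF9BB09 F9 BB 09

Derivation:
Sextets: +=62, b=27, s=44, J=9
24-bit: (62<<18) | (27<<12) | (44<<6) | 9
      = 0xF80000 | 0x01B000 | 0x000B00 | 0x000009
      = 0xF9BB09
Bytes: (v>>16)&0xFF=F9, (v>>8)&0xFF=BB, v&0xFF=09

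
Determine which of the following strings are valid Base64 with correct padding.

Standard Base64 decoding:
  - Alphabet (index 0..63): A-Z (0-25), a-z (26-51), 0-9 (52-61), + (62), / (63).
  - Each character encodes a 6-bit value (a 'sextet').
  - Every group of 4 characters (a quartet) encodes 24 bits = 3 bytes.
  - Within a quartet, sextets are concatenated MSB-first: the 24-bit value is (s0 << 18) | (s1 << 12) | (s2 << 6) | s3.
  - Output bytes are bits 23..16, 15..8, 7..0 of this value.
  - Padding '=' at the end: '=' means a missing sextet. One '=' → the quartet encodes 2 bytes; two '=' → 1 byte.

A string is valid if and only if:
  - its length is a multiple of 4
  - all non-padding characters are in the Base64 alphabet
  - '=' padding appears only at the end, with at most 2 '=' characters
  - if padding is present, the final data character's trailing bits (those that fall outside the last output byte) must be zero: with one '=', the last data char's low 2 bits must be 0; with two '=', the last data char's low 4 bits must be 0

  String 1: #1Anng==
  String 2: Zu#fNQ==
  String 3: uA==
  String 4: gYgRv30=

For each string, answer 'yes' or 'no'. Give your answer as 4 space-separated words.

String 1: '#1Anng==' → invalid (bad char(s): ['#'])
String 2: 'Zu#fNQ==' → invalid (bad char(s): ['#'])
String 3: 'uA==' → valid
String 4: 'gYgRv30=' → valid

Answer: no no yes yes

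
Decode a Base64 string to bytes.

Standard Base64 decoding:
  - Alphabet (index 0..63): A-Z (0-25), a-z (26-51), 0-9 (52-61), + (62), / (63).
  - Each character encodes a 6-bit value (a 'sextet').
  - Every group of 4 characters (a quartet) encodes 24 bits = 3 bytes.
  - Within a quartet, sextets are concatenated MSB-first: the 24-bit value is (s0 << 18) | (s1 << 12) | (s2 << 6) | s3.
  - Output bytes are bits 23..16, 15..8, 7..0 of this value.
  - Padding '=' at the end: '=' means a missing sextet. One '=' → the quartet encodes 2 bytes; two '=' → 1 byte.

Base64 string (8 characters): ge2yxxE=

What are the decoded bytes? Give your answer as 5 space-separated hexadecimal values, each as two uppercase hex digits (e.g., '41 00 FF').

After char 0 ('g'=32): chars_in_quartet=1 acc=0x20 bytes_emitted=0
After char 1 ('e'=30): chars_in_quartet=2 acc=0x81E bytes_emitted=0
After char 2 ('2'=54): chars_in_quartet=3 acc=0x207B6 bytes_emitted=0
After char 3 ('y'=50): chars_in_quartet=4 acc=0x81EDB2 -> emit 81 ED B2, reset; bytes_emitted=3
After char 4 ('x'=49): chars_in_quartet=1 acc=0x31 bytes_emitted=3
After char 5 ('x'=49): chars_in_quartet=2 acc=0xC71 bytes_emitted=3
After char 6 ('E'=4): chars_in_quartet=3 acc=0x31C44 bytes_emitted=3
Padding '=': partial quartet acc=0x31C44 -> emit C7 11; bytes_emitted=5

Answer: 81 ED B2 C7 11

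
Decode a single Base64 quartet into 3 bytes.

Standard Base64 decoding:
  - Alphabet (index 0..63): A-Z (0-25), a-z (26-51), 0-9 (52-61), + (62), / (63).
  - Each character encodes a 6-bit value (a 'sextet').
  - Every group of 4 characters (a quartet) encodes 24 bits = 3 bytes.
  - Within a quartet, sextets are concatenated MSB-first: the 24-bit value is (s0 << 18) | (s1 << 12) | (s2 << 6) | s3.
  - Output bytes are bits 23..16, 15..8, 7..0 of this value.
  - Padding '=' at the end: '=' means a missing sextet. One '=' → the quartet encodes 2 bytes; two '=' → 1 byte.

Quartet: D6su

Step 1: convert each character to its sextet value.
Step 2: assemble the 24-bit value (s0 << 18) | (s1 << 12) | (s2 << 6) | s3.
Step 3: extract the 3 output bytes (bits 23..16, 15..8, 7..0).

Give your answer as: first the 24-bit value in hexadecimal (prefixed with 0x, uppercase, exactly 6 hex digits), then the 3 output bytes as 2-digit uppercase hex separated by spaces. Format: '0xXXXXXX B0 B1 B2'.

Sextets: D=3, 6=58, s=44, u=46
24-bit: (3<<18) | (58<<12) | (44<<6) | 46
      = 0x0C0000 | 0x03A000 | 0x000B00 | 0x00002E
      = 0x0FAB2E
Bytes: (v>>16)&0xFF=0F, (v>>8)&0xFF=AB, v&0xFF=2E

Answer: 0x0FAB2E 0F AB 2E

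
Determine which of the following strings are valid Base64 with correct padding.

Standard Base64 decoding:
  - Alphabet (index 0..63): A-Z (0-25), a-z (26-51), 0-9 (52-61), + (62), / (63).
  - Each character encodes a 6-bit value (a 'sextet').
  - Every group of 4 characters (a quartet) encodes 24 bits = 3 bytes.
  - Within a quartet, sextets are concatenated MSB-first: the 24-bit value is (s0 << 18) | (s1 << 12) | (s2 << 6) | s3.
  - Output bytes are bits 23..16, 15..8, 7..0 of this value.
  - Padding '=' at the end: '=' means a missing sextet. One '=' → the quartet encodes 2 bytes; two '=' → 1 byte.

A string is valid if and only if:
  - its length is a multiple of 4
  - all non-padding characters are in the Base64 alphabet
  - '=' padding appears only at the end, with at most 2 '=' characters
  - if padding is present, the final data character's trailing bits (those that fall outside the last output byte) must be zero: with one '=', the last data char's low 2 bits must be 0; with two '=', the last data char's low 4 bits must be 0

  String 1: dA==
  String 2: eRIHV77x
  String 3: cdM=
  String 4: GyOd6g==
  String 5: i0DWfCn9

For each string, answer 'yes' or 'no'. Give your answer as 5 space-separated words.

Answer: yes yes yes yes yes

Derivation:
String 1: 'dA==' → valid
String 2: 'eRIHV77x' → valid
String 3: 'cdM=' → valid
String 4: 'GyOd6g==' → valid
String 5: 'i0DWfCn9' → valid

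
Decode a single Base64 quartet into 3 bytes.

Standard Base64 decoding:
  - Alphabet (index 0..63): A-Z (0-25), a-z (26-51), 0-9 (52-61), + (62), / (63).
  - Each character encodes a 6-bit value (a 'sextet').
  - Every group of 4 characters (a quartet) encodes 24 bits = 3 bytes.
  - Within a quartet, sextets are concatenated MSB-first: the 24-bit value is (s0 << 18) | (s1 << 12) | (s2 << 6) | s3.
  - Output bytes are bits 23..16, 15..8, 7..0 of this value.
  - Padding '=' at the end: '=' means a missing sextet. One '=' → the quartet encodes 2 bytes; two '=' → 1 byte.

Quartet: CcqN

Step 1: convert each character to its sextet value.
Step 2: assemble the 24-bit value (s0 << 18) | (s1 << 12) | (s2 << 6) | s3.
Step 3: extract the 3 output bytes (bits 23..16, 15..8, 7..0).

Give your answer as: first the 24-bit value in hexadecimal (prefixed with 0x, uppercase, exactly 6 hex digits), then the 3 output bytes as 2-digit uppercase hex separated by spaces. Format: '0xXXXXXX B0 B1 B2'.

Sextets: C=2, c=28, q=42, N=13
24-bit: (2<<18) | (28<<12) | (42<<6) | 13
      = 0x080000 | 0x01C000 | 0x000A80 | 0x00000D
      = 0x09CA8D
Bytes: (v>>16)&0xFF=09, (v>>8)&0xFF=CA, v&0xFF=8D

Answer: 0x09CA8D 09 CA 8D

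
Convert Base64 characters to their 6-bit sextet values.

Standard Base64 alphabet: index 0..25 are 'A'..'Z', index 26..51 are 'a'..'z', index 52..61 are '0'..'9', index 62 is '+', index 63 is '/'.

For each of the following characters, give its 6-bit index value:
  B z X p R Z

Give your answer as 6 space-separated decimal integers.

Answer: 1 51 23 41 17 25

Derivation:
'B': A..Z range, ord('B') − ord('A') = 1
'z': a..z range, 26 + ord('z') − ord('a') = 51
'X': A..Z range, ord('X') − ord('A') = 23
'p': a..z range, 26 + ord('p') − ord('a') = 41
'R': A..Z range, ord('R') − ord('A') = 17
'Z': A..Z range, ord('Z') − ord('A') = 25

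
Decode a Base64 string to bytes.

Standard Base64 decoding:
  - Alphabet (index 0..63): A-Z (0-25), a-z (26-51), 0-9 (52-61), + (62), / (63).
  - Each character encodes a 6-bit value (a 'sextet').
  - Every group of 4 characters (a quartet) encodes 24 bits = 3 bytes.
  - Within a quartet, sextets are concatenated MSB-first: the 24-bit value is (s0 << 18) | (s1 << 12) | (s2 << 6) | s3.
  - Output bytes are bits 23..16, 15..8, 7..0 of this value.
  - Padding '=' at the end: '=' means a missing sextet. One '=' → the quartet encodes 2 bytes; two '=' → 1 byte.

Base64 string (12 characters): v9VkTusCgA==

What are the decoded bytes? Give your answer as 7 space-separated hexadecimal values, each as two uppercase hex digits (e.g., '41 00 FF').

Answer: BF D5 64 4E EB 02 80

Derivation:
After char 0 ('v'=47): chars_in_quartet=1 acc=0x2F bytes_emitted=0
After char 1 ('9'=61): chars_in_quartet=2 acc=0xBFD bytes_emitted=0
After char 2 ('V'=21): chars_in_quartet=3 acc=0x2FF55 bytes_emitted=0
After char 3 ('k'=36): chars_in_quartet=4 acc=0xBFD564 -> emit BF D5 64, reset; bytes_emitted=3
After char 4 ('T'=19): chars_in_quartet=1 acc=0x13 bytes_emitted=3
After char 5 ('u'=46): chars_in_quartet=2 acc=0x4EE bytes_emitted=3
After char 6 ('s'=44): chars_in_quartet=3 acc=0x13BAC bytes_emitted=3
After char 7 ('C'=2): chars_in_quartet=4 acc=0x4EEB02 -> emit 4E EB 02, reset; bytes_emitted=6
After char 8 ('g'=32): chars_in_quartet=1 acc=0x20 bytes_emitted=6
After char 9 ('A'=0): chars_in_quartet=2 acc=0x800 bytes_emitted=6
Padding '==': partial quartet acc=0x800 -> emit 80; bytes_emitted=7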